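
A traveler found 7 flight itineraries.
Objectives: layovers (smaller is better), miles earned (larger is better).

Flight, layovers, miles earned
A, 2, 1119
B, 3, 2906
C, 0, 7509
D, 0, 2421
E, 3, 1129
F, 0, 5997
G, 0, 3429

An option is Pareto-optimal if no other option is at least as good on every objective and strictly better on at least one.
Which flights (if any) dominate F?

C: layovers 0≤0, miles earned 7509≥5997 — dominates F.
Others (A, B, D, E, G) are each worse than F on at least one objective.

C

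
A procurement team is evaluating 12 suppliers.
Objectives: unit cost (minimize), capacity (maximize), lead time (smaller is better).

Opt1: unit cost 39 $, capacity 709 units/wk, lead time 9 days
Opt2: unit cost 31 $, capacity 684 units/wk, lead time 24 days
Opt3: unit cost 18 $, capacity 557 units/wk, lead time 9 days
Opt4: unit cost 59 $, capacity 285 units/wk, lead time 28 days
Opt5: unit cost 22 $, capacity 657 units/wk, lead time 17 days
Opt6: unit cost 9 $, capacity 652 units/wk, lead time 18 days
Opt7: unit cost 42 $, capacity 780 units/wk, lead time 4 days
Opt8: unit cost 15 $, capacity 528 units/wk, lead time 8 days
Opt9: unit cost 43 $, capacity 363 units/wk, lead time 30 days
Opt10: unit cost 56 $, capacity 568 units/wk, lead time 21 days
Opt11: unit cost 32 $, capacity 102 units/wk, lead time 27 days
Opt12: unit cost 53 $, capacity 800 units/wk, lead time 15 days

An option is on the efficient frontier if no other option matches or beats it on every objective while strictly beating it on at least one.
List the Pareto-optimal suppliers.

Opt1, Opt2, Opt3, Opt5, Opt6, Opt7, Opt8, Opt12

Opt1: not dominated.
Opt2: not dominated.
Opt3: not dominated.
Opt4: dominated by Opt1 (unit cost 39≤59, capacity 709≥285, lead time 9≤28).
Opt5: not dominated.
Opt6: not dominated (best unit cost).
Opt7: not dominated (best lead time).
Opt8: not dominated.
Opt9: dominated by Opt1 (unit cost 39≤43, capacity 709≥363, lead time 9≤30).
Opt10: dominated by Opt1 (unit cost 39≤56, capacity 709≥568, lead time 9≤21).
Opt11: dominated by Opt2 (unit cost 31≤32, capacity 684≥102, lead time 24≤27).
Opt12: not dominated (best capacity).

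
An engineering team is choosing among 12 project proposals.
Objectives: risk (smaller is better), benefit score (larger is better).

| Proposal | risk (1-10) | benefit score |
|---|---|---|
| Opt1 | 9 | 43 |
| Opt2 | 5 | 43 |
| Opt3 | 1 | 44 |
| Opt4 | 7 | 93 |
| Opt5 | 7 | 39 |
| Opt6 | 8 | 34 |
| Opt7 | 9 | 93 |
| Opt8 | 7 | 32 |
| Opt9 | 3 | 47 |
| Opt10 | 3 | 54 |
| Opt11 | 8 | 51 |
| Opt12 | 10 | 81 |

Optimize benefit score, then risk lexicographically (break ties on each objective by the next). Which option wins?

Opt4

First maximize benefit score: best is 93, kept {Opt4, Opt7}.
Then minimize risk: best is 7, kept {Opt4}.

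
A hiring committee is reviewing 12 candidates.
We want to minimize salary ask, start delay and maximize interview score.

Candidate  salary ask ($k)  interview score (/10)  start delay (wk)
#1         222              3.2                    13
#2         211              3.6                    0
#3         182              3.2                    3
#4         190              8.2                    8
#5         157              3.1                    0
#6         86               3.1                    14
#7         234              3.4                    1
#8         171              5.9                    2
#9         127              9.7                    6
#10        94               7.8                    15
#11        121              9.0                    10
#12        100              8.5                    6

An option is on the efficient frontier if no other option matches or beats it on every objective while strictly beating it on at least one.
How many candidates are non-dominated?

#1: dominated by #2 (salary ask 211≤222, interview score 3.6≥3.2, start delay 0≤13).
#2: not dominated.
#3: dominated by #8 (salary ask 171≤182, interview score 5.9≥3.2, start delay 2≤3).
#4: dominated by #9 (salary ask 127≤190, interview score 9.7≥8.2, start delay 6≤8).
#5: not dominated.
#6: not dominated (best salary ask).
#7: dominated by #2 (salary ask 211≤234, interview score 3.6≥3.4, start delay 0≤1).
#8: not dominated.
#9: not dominated (best interview score).
#10: not dominated.
#11: not dominated.
#12: not dominated.
Pareto-optimal: #2, #5, #6, #8, #9, #10, #11, #12 → 8.

8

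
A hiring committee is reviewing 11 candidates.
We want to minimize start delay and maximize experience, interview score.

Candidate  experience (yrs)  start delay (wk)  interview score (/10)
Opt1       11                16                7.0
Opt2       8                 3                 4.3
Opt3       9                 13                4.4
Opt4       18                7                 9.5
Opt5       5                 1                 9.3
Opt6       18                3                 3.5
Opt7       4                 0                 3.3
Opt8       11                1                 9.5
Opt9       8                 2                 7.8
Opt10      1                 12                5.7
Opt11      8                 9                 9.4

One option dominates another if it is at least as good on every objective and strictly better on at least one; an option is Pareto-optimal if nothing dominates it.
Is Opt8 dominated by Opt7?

No

Opt7 vs Opt8: Opt7 is worse on experience (4 vs 11), so it does not dominate Opt8.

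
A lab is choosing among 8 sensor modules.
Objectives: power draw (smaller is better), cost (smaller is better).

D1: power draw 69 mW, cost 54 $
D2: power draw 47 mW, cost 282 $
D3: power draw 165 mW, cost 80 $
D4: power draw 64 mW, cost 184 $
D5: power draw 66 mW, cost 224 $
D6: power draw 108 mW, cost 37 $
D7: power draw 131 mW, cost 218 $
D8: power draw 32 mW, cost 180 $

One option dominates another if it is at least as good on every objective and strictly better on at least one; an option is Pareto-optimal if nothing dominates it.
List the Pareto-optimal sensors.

D1: not dominated.
D2: dominated by D8 (power draw 32≤47, cost 180≤282).
D3: dominated by D1 (power draw 69≤165, cost 54≤80).
D4: dominated by D8 (power draw 32≤64, cost 180≤184).
D5: dominated by D4 (power draw 64≤66, cost 184≤224).
D6: not dominated (best cost).
D7: dominated by D1 (power draw 69≤131, cost 54≤218).
D8: not dominated (best power draw).

D1, D6, D8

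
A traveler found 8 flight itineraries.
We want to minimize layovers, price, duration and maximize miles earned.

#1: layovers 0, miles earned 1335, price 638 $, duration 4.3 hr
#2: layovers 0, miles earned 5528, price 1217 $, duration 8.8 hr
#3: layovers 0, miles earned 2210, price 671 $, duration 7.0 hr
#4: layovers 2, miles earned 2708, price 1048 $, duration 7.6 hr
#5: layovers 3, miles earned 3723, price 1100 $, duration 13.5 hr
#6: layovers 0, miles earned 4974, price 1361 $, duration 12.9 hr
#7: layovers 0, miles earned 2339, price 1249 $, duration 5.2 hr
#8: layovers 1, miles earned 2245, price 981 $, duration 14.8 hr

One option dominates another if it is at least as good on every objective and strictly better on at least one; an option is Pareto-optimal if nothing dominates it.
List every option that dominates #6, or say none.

#2: layovers 0≤0, miles earned 5528≥4974, price 1217≤1361, duration 8.8≤12.9 — dominates #6.
Others (#1, #3, #4, #5, #7, #8) are each worse than #6 on at least one objective.

#2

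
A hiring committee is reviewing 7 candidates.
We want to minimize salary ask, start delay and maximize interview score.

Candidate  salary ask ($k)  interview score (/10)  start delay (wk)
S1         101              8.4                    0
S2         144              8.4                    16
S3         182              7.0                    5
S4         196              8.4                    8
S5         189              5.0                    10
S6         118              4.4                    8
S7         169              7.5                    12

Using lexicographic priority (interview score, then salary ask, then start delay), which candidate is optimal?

First maximize interview score: best is 8.4, kept {S1, S2, S4}.
Then minimize salary ask: best is 101, kept {S1}.

S1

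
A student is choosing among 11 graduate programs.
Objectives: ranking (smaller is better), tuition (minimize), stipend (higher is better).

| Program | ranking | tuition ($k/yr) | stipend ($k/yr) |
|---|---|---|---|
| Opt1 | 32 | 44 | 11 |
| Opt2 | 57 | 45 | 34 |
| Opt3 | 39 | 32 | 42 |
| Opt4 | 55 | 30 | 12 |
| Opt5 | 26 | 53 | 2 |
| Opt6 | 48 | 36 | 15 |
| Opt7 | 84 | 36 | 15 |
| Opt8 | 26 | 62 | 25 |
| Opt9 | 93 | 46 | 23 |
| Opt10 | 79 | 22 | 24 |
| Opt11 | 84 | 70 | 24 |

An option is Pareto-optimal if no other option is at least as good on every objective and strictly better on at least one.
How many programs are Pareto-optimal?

6

Opt1: not dominated.
Opt2: dominated by Opt3 (ranking 39≤57, tuition 32≤45, stipend 42≥34).
Opt3: not dominated (best stipend).
Opt4: not dominated.
Opt5: not dominated.
Opt6: dominated by Opt3 (ranking 39≤48, tuition 32≤36, stipend 42≥15).
Opt7: dominated by Opt3 (ranking 39≤84, tuition 32≤36, stipend 42≥15).
Opt8: not dominated.
Opt9: dominated by Opt2 (ranking 57≤93, tuition 45≤46, stipend 34≥23).
Opt10: not dominated (best tuition).
Opt11: dominated by Opt2 (ranking 57≤84, tuition 45≤70, stipend 34≥24).
Pareto-optimal: Opt1, Opt3, Opt4, Opt5, Opt8, Opt10 → 6.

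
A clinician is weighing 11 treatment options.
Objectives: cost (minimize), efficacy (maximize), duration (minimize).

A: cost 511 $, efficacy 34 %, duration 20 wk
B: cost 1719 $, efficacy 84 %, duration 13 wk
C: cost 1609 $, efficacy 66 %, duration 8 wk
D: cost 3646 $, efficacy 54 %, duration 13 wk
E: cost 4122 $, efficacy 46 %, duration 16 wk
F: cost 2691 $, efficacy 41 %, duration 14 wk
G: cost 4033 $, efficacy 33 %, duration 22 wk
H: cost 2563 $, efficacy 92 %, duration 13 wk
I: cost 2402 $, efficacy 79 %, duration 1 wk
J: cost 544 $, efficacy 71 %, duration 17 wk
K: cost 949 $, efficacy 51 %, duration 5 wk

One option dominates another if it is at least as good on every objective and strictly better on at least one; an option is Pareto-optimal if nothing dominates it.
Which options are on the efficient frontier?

A: not dominated (best cost).
B: not dominated.
C: not dominated.
D: dominated by B (cost 1719≤3646, efficacy 84≥54, duration 13≤13).
E: dominated by B (cost 1719≤4122, efficacy 84≥46, duration 13≤16).
F: dominated by B (cost 1719≤2691, efficacy 84≥41, duration 13≤14).
G: dominated by A (cost 511≤4033, efficacy 34≥33, duration 20≤22).
H: not dominated (best efficacy).
I: not dominated (best duration).
J: not dominated.
K: not dominated.

A, B, C, H, I, J, K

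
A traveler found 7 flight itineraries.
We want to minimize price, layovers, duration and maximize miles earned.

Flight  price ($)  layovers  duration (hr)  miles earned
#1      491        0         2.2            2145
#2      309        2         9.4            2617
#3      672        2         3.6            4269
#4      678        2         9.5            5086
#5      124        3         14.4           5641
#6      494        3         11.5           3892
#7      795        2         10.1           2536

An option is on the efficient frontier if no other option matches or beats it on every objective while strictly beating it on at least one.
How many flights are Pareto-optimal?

6

#1: not dominated (best layovers).
#2: not dominated.
#3: not dominated.
#4: not dominated.
#5: not dominated (best price).
#6: not dominated.
#7: dominated by #2 (price 309≤795, layovers 2≤2, duration 9.4≤10.1, miles earned 2617≥2536).
Pareto-optimal: #1, #2, #3, #4, #5, #6 → 6.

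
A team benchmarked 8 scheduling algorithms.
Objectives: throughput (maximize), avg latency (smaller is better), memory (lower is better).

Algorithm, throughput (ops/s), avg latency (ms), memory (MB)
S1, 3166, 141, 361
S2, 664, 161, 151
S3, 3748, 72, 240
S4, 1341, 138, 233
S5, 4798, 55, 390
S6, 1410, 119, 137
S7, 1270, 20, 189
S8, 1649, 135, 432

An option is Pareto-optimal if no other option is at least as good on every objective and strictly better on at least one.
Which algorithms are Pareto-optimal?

S3, S5, S6, S7

S1: dominated by S3 (throughput 3748≥3166, avg latency 72≤141, memory 240≤361).
S2: dominated by S6 (throughput 1410≥664, avg latency 119≤161, memory 137≤151).
S3: not dominated.
S4: dominated by S6 (throughput 1410≥1341, avg latency 119≤138, memory 137≤233).
S5: not dominated (best throughput).
S6: not dominated (best memory).
S7: not dominated (best avg latency).
S8: dominated by S3 (throughput 3748≥1649, avg latency 72≤135, memory 240≤432).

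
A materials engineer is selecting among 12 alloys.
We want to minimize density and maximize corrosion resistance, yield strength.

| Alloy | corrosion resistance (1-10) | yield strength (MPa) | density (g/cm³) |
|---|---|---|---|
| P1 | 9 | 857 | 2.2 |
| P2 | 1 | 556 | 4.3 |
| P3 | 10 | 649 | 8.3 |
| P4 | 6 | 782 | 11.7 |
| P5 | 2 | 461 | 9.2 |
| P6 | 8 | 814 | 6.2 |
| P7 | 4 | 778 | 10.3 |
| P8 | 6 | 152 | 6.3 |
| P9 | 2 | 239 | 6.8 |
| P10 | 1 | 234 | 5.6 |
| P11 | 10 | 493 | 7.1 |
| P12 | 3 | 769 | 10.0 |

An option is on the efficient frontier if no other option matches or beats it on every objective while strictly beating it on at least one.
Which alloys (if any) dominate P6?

P1: corrosion resistance 9≥8, yield strength 857≥814, density 2.2≤6.2 — dominates P6.
Others (P2, P3, P4, P5, P7, P8, P9, P10, P11, P12) are each worse than P6 on at least one objective.

P1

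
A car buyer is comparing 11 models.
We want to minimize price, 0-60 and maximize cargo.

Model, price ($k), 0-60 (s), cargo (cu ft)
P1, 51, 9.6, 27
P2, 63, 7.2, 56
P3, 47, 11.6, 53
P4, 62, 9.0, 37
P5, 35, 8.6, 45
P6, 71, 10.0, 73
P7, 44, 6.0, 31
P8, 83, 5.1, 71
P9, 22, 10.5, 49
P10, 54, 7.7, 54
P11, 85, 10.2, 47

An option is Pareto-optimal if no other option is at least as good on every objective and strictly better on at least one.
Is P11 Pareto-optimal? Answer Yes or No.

No

P2 vs P11: price 63≤85, 0-60 7.2≤10.2, cargo 56≥47 — P2 is at least as good on every objective and strictly better on at least one, so P2 dominates P11.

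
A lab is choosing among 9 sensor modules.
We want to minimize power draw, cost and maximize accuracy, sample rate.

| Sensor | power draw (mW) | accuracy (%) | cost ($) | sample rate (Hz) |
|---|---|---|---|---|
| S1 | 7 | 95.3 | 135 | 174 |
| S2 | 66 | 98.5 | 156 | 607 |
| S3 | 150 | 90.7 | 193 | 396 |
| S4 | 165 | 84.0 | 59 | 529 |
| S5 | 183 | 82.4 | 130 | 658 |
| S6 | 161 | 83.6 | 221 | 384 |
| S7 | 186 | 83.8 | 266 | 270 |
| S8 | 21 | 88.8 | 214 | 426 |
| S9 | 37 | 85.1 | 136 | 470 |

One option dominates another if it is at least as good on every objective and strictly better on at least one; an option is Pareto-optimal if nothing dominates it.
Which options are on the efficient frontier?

S1: not dominated (best power draw).
S2: not dominated (best accuracy).
S3: dominated by S2 (power draw 66≤150, accuracy 98.5≥90.7, cost 156≤193, sample rate 607≥396).
S4: not dominated (best cost).
S5: not dominated (best sample rate).
S6: dominated by S2 (power draw 66≤161, accuracy 98.5≥83.6, cost 156≤221, sample rate 607≥384).
S7: dominated by S2 (power draw 66≤186, accuracy 98.5≥83.8, cost 156≤266, sample rate 607≥270).
S8: not dominated.
S9: not dominated.

S1, S2, S4, S5, S8, S9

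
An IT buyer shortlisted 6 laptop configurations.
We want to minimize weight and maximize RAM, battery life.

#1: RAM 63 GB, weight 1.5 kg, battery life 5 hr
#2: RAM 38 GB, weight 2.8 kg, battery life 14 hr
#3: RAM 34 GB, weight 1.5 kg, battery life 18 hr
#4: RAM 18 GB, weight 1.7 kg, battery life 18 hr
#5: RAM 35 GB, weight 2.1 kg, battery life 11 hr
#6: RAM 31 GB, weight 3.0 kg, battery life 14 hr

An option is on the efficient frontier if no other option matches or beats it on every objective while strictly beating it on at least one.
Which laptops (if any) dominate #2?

none

#1: worse on battery life (5 vs 14).
#3: worse on RAM (34 vs 38).
#4: worse on RAM (18 vs 38).
#5: worse on RAM (35 vs 38).
#6: worse on RAM (31 vs 38).
No option dominates #2.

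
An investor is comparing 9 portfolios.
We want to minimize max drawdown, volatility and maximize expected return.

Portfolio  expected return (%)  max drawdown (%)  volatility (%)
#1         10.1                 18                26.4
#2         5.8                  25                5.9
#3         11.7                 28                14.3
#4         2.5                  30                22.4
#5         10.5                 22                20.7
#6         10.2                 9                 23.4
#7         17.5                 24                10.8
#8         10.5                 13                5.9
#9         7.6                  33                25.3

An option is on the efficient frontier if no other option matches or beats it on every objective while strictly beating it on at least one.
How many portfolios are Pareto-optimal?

3

#1: dominated by #6 (expected return 10.2≥10.1, max drawdown 9≤18, volatility 23.4≤26.4).
#2: dominated by #8 (expected return 10.5≥5.8, max drawdown 13≤25, volatility 5.9≤5.9).
#3: dominated by #7 (expected return 17.5≥11.7, max drawdown 24≤28, volatility 10.8≤14.3).
#4: dominated by #2 (expected return 5.8≥2.5, max drawdown 25≤30, volatility 5.9≤22.4).
#5: dominated by #8 (expected return 10.5≥10.5, max drawdown 13≤22, volatility 5.9≤20.7).
#6: not dominated (best max drawdown).
#7: not dominated (best expected return).
#8: not dominated.
#9: dominated by #3 (expected return 11.7≥7.6, max drawdown 28≤33, volatility 14.3≤25.3).
Pareto-optimal: #6, #7, #8 → 3.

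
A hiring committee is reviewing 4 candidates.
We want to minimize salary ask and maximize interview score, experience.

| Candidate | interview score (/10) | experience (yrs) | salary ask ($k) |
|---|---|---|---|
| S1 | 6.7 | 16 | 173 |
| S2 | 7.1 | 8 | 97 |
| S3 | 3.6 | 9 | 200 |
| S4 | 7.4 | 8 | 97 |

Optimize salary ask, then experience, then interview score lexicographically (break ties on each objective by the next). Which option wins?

S4

First minimize salary ask: best is 97, kept {S2, S4}.
Then maximize experience: best is 8, kept {S2, S4}.
Then maximize interview score: best is 7.4, kept {S4}.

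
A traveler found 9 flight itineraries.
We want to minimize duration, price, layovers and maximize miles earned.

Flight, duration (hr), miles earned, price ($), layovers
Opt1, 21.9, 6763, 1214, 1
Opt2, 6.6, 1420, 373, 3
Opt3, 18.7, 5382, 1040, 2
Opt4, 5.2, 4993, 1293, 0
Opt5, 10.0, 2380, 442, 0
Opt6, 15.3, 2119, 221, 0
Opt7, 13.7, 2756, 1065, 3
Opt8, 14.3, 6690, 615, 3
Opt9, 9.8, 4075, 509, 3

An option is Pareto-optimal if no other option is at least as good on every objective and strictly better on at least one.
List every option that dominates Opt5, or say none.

Opt1: worse on duration (21.9 vs 10.0).
Opt2: worse on miles earned (1420 vs 2380).
Opt3: worse on duration (18.7 vs 10.0).
Opt4: worse on price (1293 vs 442).
Opt6: worse on duration (15.3 vs 10.0).
Opt7: worse on duration (13.7 vs 10.0).
Opt8: worse on duration (14.3 vs 10.0).
Opt9: worse on price (509 vs 442).
No option dominates Opt5.

none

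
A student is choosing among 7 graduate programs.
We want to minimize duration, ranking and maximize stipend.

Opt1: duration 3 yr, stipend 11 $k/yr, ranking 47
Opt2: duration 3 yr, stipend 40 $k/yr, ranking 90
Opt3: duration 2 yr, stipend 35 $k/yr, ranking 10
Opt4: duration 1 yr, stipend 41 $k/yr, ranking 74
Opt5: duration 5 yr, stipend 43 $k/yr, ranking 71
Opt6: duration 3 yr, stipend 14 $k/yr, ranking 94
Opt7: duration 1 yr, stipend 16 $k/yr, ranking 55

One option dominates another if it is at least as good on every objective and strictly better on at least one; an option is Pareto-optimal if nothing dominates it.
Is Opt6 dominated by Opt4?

Yes

Opt4 vs Opt6: duration 1≤3, stipend 41≥14, ranking 74≤94 — Opt4 is at least as good on every objective with at least one strict improvement.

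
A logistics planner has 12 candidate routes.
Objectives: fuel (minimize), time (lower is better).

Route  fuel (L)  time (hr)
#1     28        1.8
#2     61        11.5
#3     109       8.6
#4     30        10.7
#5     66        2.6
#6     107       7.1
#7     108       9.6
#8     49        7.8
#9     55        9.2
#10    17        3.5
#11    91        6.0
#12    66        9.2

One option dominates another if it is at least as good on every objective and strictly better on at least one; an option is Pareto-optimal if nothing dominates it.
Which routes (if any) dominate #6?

#1: fuel 28≤107, time 1.8≤7.1 — dominates #6.
#5: fuel 66≤107, time 2.6≤7.1 — dominates #6.
#10: fuel 17≤107, time 3.5≤7.1 — dominates #6.
#11: fuel 91≤107, time 6.0≤7.1 — dominates #6.
Others (#2, #3, #4, #7, #8, #9, #12) are each worse than #6 on at least one objective.

#1, #5, #10, #11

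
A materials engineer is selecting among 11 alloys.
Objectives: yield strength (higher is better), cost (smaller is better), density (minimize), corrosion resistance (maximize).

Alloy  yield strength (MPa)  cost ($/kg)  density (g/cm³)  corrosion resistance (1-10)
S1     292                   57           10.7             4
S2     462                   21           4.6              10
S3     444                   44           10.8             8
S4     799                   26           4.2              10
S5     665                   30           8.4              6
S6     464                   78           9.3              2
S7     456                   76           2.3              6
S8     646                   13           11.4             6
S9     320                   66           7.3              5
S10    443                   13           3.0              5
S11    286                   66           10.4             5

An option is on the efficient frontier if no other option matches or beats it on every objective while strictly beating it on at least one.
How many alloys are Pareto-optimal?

S1: dominated by S2 (yield strength 462≥292, cost 21≤57, density 4.6≤10.7, corrosion resistance 10≥4).
S2: not dominated.
S3: dominated by S2 (yield strength 462≥444, cost 21≤44, density 4.6≤10.8, corrosion resistance 10≥8).
S4: not dominated (best yield strength).
S5: dominated by S4 (yield strength 799≥665, cost 26≤30, density 4.2≤8.4, corrosion resistance 10≥6).
S6: dominated by S4 (yield strength 799≥464, cost 26≤78, density 4.2≤9.3, corrosion resistance 10≥2).
S7: not dominated (best density).
S8: not dominated.
S9: dominated by S2 (yield strength 462≥320, cost 21≤66, density 4.6≤7.3, corrosion resistance 10≥5).
S10: not dominated.
S11: dominated by S2 (yield strength 462≥286, cost 21≤66, density 4.6≤10.4, corrosion resistance 10≥5).
Pareto-optimal: S2, S4, S7, S8, S10 → 5.

5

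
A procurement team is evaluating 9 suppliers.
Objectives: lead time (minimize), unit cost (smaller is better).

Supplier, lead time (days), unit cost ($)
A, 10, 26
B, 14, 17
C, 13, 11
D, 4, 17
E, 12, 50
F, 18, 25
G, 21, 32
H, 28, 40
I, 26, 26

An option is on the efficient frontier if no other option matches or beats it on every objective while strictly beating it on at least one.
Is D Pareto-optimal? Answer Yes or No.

A: worse on lead time (10 vs 4).
B: worse on lead time (14 vs 4).
C: worse on lead time (13 vs 4).
E: worse on lead time (12 vs 4).
F: worse on lead time (18 vs 4).
G: worse on lead time (21 vs 4).
H: worse on lead time (28 vs 4).
I: worse on lead time (26 vs 4).
No option is at least as good as D on every objective and strictly better on one.

Yes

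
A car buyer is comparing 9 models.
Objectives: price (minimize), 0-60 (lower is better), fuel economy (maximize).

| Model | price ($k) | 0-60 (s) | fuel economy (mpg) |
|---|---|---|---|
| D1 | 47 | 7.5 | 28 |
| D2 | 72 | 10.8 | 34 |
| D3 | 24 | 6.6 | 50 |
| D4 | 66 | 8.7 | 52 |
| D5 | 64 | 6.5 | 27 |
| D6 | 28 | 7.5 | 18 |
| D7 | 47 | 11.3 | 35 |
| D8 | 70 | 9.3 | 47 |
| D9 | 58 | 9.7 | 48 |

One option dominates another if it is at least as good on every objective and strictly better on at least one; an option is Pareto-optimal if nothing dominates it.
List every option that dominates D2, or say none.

D3, D4, D8, D9

D3: price 24≤72, 0-60 6.6≤10.8, fuel economy 50≥34 — dominates D2.
D4: price 66≤72, 0-60 8.7≤10.8, fuel economy 52≥34 — dominates D2.
D8: price 70≤72, 0-60 9.3≤10.8, fuel economy 47≥34 — dominates D2.
D9: price 58≤72, 0-60 9.7≤10.8, fuel economy 48≥34 — dominates D2.
Others (D1, D5, D6, D7) are each worse than D2 on at least one objective.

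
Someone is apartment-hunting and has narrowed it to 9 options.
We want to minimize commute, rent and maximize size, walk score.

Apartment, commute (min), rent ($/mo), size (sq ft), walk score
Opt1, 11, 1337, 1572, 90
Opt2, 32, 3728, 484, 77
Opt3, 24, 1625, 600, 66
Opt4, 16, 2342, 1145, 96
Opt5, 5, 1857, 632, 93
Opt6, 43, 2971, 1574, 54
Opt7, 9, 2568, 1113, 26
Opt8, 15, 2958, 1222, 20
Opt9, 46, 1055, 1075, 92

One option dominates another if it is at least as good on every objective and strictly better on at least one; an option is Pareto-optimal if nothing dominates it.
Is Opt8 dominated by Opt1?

Yes

Opt1 vs Opt8: commute 11≤15, rent 1337≤2958, size 1572≥1222, walk score 90≥20 — Opt1 is at least as good on every objective with at least one strict improvement.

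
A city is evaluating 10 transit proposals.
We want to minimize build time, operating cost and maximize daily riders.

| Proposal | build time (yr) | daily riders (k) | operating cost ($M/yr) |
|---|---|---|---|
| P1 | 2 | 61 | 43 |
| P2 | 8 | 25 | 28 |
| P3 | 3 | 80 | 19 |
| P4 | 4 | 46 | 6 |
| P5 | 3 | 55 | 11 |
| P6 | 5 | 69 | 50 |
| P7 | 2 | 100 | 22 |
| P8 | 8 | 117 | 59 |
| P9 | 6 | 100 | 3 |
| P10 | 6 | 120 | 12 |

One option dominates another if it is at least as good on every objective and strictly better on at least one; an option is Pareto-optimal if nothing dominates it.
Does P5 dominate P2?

Yes

P5 vs P2: build time 3≤8, daily riders 55≥25, operating cost 11≤28 — P5 is at least as good on every objective with at least one strict improvement.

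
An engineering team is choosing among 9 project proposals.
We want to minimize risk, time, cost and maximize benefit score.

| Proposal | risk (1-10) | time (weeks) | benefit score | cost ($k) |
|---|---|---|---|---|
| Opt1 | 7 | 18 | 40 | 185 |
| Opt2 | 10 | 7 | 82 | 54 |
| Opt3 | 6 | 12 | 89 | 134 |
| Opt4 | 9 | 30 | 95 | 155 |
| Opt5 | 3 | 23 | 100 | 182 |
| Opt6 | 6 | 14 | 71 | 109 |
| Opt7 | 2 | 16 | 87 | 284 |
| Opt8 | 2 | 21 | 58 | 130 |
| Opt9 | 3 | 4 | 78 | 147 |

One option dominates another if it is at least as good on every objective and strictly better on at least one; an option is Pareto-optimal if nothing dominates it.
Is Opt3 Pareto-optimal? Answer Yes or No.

Opt1: worse on risk (7 vs 6).
Opt2: worse on risk (10 vs 6).
Opt4: worse on risk (9 vs 6).
Opt5: worse on time (23 vs 12).
Opt6: worse on time (14 vs 12).
Opt7: worse on time (16 vs 12).
Opt8: worse on time (21 vs 12).
Opt9: worse on benefit score (78 vs 89).
No option is at least as good as Opt3 on every objective and strictly better on one.

Yes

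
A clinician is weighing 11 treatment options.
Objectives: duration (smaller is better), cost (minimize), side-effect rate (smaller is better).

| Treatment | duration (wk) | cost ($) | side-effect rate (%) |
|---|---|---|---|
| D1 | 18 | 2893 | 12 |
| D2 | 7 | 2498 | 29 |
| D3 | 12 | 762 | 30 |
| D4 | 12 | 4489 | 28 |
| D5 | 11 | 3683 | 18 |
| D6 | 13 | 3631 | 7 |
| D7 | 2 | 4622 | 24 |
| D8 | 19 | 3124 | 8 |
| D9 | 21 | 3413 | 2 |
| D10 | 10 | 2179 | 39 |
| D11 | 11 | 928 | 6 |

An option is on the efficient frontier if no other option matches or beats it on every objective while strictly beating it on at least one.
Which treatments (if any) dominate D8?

D11: duration 11≤19, cost 928≤3124, side-effect rate 6≤8 — dominates D8.
Others (D1, D2, D3, D4, D5, D6, D7, D9, D10) are each worse than D8 on at least one objective.

D11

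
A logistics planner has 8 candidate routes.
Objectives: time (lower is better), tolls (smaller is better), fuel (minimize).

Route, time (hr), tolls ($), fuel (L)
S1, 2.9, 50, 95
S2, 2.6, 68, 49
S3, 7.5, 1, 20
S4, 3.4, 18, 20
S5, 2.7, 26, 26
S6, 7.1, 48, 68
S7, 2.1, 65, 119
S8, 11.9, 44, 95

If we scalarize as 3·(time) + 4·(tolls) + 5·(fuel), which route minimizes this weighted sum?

S3

S1: 3·2.9 + 4·50 + 5·95 = 683.7
S2: 3·2.6 + 4·68 + 5·49 = 524.8
S3: 3·7.5 + 4·1 + 5·20 = 126.5
S4: 3·3.4 + 4·18 + 5·20 = 182.2
S5: 3·2.7 + 4·26 + 5·26 = 242.1
S6: 3·7.1 + 4·48 + 5·68 = 553.3
S7: 3·2.1 + 4·65 + 5·119 = 861.3
S8: 3·11.9 + 4·44 + 5·95 = 686.7
Lowest: S3 at 126.5.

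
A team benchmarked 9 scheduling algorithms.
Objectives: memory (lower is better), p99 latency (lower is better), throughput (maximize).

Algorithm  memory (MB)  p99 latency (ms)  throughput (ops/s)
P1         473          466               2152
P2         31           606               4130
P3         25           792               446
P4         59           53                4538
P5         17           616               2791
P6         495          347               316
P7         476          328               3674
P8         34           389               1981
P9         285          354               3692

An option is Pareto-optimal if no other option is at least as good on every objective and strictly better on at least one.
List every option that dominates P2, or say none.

P1: worse on memory (473 vs 31).
P3: worse on p99 latency (792 vs 606).
P4: worse on memory (59 vs 31).
P5: worse on p99 latency (616 vs 606).
P6: worse on memory (495 vs 31).
P7: worse on memory (476 vs 31).
P8: worse on memory (34 vs 31).
P9: worse on memory (285 vs 31).
No option dominates P2.

none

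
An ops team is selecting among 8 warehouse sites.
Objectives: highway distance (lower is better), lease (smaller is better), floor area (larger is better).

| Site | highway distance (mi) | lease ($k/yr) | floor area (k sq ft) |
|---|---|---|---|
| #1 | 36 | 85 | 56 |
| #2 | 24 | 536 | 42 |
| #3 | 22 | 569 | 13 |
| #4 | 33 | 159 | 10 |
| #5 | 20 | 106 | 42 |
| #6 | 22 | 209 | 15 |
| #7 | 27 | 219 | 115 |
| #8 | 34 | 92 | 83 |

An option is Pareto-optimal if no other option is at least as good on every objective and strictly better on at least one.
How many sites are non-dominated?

4

#1: not dominated (best lease).
#2: dominated by #5 (highway distance 20≤24, lease 106≤536, floor area 42≥42).
#3: dominated by #5 (highway distance 20≤22, lease 106≤569, floor area 42≥13).
#4: dominated by #5 (highway distance 20≤33, lease 106≤159, floor area 42≥10).
#5: not dominated (best highway distance).
#6: dominated by #5 (highway distance 20≤22, lease 106≤209, floor area 42≥15).
#7: not dominated (best floor area).
#8: not dominated.
Pareto-optimal: #1, #5, #7, #8 → 4.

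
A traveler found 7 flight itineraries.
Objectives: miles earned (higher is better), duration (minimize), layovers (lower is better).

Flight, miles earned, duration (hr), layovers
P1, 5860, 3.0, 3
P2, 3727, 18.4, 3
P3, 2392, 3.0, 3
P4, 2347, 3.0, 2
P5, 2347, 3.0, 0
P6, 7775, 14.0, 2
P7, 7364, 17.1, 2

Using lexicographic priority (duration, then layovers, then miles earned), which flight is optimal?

First minimize duration: best is 3.0, kept {P1, P3, P4, P5}.
Then minimize layovers: best is 0, kept {P5}.

P5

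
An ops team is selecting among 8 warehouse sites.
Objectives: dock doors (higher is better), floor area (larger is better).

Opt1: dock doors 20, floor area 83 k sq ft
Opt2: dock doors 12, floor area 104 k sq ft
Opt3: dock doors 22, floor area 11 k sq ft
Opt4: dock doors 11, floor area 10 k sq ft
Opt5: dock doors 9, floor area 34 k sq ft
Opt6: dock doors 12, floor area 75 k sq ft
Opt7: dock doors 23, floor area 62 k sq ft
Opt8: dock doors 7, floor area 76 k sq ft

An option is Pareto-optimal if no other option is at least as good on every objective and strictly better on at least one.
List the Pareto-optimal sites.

Opt1: not dominated.
Opt2: not dominated (best floor area).
Opt3: dominated by Opt7 (dock doors 23≥22, floor area 62≥11).
Opt4: dominated by Opt1 (dock doors 20≥11, floor area 83≥10).
Opt5: dominated by Opt1 (dock doors 20≥9, floor area 83≥34).
Opt6: dominated by Opt1 (dock doors 20≥12, floor area 83≥75).
Opt7: not dominated (best dock doors).
Opt8: dominated by Opt1 (dock doors 20≥7, floor area 83≥76).

Opt1, Opt2, Opt7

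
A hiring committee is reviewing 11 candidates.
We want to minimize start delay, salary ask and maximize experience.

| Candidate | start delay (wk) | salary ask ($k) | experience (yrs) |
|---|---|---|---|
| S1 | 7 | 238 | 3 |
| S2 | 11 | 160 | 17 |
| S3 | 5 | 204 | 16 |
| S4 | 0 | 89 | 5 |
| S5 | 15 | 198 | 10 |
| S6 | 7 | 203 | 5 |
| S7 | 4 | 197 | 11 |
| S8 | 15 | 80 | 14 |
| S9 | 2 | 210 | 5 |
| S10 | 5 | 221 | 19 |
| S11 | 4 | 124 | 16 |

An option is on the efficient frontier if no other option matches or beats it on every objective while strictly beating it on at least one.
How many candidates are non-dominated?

S1: dominated by S3 (start delay 5≤7, salary ask 204≤238, experience 16≥3).
S2: not dominated.
S3: dominated by S11 (start delay 4≤5, salary ask 124≤204, experience 16≥16).
S4: not dominated (best start delay).
S5: dominated by S2 (start delay 11≤15, salary ask 160≤198, experience 17≥10).
S6: dominated by S4 (start delay 0≤7, salary ask 89≤203, experience 5≥5).
S7: dominated by S11 (start delay 4≤4, salary ask 124≤197, experience 16≥11).
S8: not dominated (best salary ask).
S9: dominated by S4 (start delay 0≤2, salary ask 89≤210, experience 5≥5).
S10: not dominated (best experience).
S11: not dominated.
Pareto-optimal: S2, S4, S8, S10, S11 → 5.

5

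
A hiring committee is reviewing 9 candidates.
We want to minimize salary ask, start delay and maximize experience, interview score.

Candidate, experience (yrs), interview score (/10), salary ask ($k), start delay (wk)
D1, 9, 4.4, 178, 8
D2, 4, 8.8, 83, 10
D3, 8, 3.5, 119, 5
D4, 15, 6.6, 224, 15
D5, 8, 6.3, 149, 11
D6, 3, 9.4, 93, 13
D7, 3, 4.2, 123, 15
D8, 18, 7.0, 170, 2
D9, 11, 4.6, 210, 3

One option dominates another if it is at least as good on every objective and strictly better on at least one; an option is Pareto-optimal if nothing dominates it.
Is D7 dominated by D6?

Yes

D6 vs D7: experience 3≥3, interview score 9.4≥4.2, salary ask 93≤123, start delay 13≤15 — D6 is at least as good on every objective with at least one strict improvement.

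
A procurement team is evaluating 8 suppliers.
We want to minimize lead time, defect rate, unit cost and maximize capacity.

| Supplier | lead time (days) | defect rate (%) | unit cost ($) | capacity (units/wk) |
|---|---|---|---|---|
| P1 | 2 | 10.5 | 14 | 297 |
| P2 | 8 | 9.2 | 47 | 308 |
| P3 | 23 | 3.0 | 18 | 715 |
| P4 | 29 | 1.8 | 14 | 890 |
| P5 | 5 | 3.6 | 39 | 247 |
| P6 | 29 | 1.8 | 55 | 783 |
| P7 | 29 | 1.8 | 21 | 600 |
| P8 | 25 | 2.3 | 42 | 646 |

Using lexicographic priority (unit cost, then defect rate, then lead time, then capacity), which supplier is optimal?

P4

First minimize unit cost: best is 14, kept {P1, P4}.
Then minimize defect rate: best is 1.8, kept {P4}.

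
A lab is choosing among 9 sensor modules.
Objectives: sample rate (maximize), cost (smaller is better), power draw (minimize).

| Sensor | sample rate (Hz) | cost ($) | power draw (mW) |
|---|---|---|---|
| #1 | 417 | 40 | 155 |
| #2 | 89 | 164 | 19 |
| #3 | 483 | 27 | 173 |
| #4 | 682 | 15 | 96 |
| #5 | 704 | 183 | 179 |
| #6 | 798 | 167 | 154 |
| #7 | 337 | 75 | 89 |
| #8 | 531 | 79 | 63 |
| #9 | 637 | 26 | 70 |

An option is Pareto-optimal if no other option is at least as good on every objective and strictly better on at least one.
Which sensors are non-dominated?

#1: dominated by #4 (sample rate 682≥417, cost 15≤40, power draw 96≤155).
#2: not dominated (best power draw).
#3: dominated by #4 (sample rate 682≥483, cost 15≤27, power draw 96≤173).
#4: not dominated (best cost).
#5: dominated by #6 (sample rate 798≥704, cost 167≤183, power draw 154≤179).
#6: not dominated (best sample rate).
#7: dominated by #9 (sample rate 637≥337, cost 26≤75, power draw 70≤89).
#8: not dominated.
#9: not dominated.

#2, #4, #6, #8, #9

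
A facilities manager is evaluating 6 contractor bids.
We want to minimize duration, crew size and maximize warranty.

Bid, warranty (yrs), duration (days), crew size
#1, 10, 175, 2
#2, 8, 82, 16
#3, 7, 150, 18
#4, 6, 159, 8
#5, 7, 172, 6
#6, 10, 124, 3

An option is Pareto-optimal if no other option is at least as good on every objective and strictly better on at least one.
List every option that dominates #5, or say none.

#6

#6: warranty 10≥7, duration 124≤172, crew size 3≤6 — dominates #5.
Others (#1, #2, #3, #4) are each worse than #5 on at least one objective.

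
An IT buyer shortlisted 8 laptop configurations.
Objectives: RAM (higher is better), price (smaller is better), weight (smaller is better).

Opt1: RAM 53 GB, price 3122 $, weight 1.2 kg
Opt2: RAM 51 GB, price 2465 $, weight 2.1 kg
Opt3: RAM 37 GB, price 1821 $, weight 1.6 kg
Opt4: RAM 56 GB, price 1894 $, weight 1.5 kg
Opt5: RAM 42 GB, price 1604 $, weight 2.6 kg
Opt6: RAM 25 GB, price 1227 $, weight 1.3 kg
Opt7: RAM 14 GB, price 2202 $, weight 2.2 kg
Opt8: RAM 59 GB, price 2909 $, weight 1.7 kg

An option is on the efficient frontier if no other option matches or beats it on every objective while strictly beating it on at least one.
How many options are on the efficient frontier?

Opt1: not dominated (best weight).
Opt2: dominated by Opt4 (RAM 56≥51, price 1894≤2465, weight 1.5≤2.1).
Opt3: not dominated.
Opt4: not dominated.
Opt5: not dominated.
Opt6: not dominated (best price).
Opt7: dominated by Opt3 (RAM 37≥14, price 1821≤2202, weight 1.6≤2.2).
Opt8: not dominated (best RAM).
Pareto-optimal: Opt1, Opt3, Opt4, Opt5, Opt6, Opt8 → 6.

6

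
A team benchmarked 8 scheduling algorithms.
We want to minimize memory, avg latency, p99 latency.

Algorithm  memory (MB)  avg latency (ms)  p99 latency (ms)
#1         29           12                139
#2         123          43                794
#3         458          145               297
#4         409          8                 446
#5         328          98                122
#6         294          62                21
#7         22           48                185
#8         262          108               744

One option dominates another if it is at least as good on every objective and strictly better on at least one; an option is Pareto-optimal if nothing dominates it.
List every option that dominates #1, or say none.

#2: worse on memory (123 vs 29).
#3: worse on memory (458 vs 29).
#4: worse on memory (409 vs 29).
#5: worse on memory (328 vs 29).
#6: worse on memory (294 vs 29).
#7: worse on avg latency (48 vs 12).
#8: worse on memory (262 vs 29).
No option dominates #1.

none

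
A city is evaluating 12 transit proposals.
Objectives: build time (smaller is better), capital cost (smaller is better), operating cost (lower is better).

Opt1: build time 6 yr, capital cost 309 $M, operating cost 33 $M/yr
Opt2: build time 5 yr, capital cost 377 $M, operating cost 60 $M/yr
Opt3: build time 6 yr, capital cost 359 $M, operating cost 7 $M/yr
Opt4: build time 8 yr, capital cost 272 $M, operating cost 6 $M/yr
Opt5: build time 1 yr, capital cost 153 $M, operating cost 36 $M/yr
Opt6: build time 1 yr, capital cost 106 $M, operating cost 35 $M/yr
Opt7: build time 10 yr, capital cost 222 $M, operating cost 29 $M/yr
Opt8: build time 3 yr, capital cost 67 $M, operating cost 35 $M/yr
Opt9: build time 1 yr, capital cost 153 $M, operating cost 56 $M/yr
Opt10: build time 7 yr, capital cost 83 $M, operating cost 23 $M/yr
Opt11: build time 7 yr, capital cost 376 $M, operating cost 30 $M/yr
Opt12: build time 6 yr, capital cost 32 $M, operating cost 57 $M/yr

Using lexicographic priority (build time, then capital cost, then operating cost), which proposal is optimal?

Opt6

First minimize build time: best is 1, kept {Opt5, Opt6, Opt9}.
Then minimize capital cost: best is 106, kept {Opt6}.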